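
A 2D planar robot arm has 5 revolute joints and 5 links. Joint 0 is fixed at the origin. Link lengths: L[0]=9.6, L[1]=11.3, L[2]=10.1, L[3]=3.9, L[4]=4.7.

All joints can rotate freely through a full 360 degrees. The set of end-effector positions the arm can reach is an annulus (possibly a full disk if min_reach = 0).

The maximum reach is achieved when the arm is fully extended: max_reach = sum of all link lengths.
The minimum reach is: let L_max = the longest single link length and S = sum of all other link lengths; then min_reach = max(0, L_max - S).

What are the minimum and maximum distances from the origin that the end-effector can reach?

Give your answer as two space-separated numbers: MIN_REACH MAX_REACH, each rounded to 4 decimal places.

Answer: 0.0000 39.6000

Derivation:
Link lengths: [9.6, 11.3, 10.1, 3.9, 4.7]
max_reach = 9.6 + 11.3 + 10.1 + 3.9 + 4.7 = 39.6
L_max = max([9.6, 11.3, 10.1, 3.9, 4.7]) = 11.3
S (sum of others) = 39.6 - 11.3 = 28.3
min_reach = max(0, 11.3 - 28.3) = max(0, -17) = 0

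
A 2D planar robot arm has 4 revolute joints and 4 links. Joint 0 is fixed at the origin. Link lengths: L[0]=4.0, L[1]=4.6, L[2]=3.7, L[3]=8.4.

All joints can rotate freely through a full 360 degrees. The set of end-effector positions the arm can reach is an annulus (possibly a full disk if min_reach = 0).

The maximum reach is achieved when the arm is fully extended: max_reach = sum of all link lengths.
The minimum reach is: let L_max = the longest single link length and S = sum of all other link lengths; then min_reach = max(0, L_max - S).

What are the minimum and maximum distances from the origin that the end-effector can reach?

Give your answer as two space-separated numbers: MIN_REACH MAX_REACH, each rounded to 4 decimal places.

Answer: 0.0000 20.7000

Derivation:
Link lengths: [4.0, 4.6, 3.7, 8.4]
max_reach = 4 + 4.6 + 3.7 + 8.4 = 20.7
L_max = max([4.0, 4.6, 3.7, 8.4]) = 8.4
S (sum of others) = 20.7 - 8.4 = 12.3
min_reach = max(0, 8.4 - 12.3) = max(0, -3.9) = 0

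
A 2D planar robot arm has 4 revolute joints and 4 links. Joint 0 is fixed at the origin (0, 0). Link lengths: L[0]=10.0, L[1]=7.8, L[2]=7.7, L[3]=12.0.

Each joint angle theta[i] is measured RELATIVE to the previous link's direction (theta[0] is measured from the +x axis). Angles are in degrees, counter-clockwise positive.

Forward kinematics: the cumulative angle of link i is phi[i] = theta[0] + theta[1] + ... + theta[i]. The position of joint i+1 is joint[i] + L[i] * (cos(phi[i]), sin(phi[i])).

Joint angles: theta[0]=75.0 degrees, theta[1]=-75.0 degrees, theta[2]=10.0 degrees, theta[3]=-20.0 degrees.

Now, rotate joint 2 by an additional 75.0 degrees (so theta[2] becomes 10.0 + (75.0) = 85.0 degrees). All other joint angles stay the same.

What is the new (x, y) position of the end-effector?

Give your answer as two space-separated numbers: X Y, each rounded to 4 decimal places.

joint[0] = (0.0000, 0.0000)  (base)
link 0: phi[0] = 75 = 75 deg
  cos(75 deg) = 0.2588, sin(75 deg) = 0.9659
  joint[1] = (0.0000, 0.0000) + 10 * (0.2588, 0.9659) = (0.0000 + 2.5882, 0.0000 + 9.6593) = (2.5882, 9.6593)
link 1: phi[1] = 75 + -75 = 0 deg
  cos(0 deg) = 1.0000, sin(0 deg) = 0.0000
  joint[2] = (2.5882, 9.6593) + 7.8 * (1.0000, 0.0000) = (2.5882 + 7.8000, 9.6593 + 0.0000) = (10.3882, 9.6593)
link 2: phi[2] = 75 + -75 + 85 = 85 deg
  cos(85 deg) = 0.0872, sin(85 deg) = 0.9962
  joint[3] = (10.3882, 9.6593) + 7.7 * (0.0872, 0.9962) = (10.3882 + 0.6711, 9.6593 + 7.6707) = (11.0593, 17.3300)
link 3: phi[3] = 75 + -75 + 85 + -20 = 65 deg
  cos(65 deg) = 0.4226, sin(65 deg) = 0.9063
  joint[4] = (11.0593, 17.3300) + 12 * (0.4226, 0.9063) = (11.0593 + 5.0714, 17.3300 + 10.8757) = (16.1307, 28.2057)
End effector: (16.1307, 28.2057)

Answer: 16.1307 28.2057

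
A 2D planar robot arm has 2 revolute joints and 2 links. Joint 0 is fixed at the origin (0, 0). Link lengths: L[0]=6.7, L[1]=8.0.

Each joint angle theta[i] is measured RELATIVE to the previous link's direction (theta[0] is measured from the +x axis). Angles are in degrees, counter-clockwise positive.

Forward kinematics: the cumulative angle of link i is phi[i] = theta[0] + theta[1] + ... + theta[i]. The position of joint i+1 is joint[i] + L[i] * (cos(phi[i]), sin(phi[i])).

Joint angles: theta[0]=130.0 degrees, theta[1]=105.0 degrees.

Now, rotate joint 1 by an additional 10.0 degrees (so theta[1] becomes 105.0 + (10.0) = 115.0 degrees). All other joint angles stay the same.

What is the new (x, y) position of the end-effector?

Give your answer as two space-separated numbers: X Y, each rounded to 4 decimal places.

joint[0] = (0.0000, 0.0000)  (base)
link 0: phi[0] = 130 = 130 deg
  cos(130 deg) = -0.6428, sin(130 deg) = 0.7660
  joint[1] = (0.0000, 0.0000) + 6.7 * (-0.6428, 0.7660) = (0.0000 + -4.3067, 0.0000 + 5.1325) = (-4.3067, 5.1325)
link 1: phi[1] = 130 + 115 = 245 deg
  cos(245 deg) = -0.4226, sin(245 deg) = -0.9063
  joint[2] = (-4.3067, 5.1325) + 8 * (-0.4226, -0.9063) = (-4.3067 + -3.3809, 5.1325 + -7.2505) = (-7.6876, -2.1180)
End effector: (-7.6876, -2.1180)

Answer: -7.6876 -2.1180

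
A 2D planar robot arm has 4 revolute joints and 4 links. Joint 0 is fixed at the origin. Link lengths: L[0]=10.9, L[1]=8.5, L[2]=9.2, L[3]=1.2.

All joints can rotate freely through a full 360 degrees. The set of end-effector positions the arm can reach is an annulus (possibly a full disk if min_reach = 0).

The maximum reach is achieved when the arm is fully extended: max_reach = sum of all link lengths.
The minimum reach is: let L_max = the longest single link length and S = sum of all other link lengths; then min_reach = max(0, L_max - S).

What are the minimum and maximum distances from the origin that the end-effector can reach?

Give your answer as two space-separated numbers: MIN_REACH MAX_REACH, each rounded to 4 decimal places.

Answer: 0.0000 29.8000

Derivation:
Link lengths: [10.9, 8.5, 9.2, 1.2]
max_reach = 10.9 + 8.5 + 9.2 + 1.2 = 29.8
L_max = max([10.9, 8.5, 9.2, 1.2]) = 10.9
S (sum of others) = 29.8 - 10.9 = 18.9
min_reach = max(0, 10.9 - 18.9) = max(0, -8) = 0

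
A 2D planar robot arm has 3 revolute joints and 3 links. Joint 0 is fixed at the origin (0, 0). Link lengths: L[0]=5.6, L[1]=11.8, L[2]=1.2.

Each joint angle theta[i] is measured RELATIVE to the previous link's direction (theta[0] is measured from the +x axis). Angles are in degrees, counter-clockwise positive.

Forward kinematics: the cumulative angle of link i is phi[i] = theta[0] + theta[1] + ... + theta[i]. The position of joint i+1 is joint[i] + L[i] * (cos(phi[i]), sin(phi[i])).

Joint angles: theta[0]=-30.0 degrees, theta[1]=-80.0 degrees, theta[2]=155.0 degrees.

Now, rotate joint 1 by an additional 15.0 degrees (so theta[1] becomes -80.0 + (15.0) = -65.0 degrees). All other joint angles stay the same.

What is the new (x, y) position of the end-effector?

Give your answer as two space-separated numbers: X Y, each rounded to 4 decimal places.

Answer: 4.4213 -13.5159

Derivation:
joint[0] = (0.0000, 0.0000)  (base)
link 0: phi[0] = -30 = -30 deg
  cos(-30 deg) = 0.8660, sin(-30 deg) = -0.5000
  joint[1] = (0.0000, 0.0000) + 5.6 * (0.8660, -0.5000) = (0.0000 + 4.8497, 0.0000 + -2.8000) = (4.8497, -2.8000)
link 1: phi[1] = -30 + -65 = -95 deg
  cos(-95 deg) = -0.0872, sin(-95 deg) = -0.9962
  joint[2] = (4.8497, -2.8000) + 11.8 * (-0.0872, -0.9962) = (4.8497 + -1.0284, -2.8000 + -11.7551) = (3.8213, -14.5551)
link 2: phi[2] = -30 + -65 + 155 = 60 deg
  cos(60 deg) = 0.5000, sin(60 deg) = 0.8660
  joint[3] = (3.8213, -14.5551) + 1.2 * (0.5000, 0.8660) = (3.8213 + 0.6000, -14.5551 + 1.0392) = (4.4213, -13.5159)
End effector: (4.4213, -13.5159)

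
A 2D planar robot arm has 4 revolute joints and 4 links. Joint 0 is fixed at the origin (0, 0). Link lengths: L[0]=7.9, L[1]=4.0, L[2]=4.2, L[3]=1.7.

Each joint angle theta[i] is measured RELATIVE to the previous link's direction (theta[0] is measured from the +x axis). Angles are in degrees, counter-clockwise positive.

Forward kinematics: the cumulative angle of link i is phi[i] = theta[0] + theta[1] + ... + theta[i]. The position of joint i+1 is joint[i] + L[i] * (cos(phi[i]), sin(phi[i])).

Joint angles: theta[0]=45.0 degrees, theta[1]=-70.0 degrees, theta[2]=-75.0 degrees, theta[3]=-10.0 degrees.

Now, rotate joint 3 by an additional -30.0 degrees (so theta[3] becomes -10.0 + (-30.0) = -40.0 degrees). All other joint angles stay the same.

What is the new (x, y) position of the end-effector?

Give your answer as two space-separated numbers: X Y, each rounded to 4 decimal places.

Answer: 7.1798 -1.3333

Derivation:
joint[0] = (0.0000, 0.0000)  (base)
link 0: phi[0] = 45 = 45 deg
  cos(45 deg) = 0.7071, sin(45 deg) = 0.7071
  joint[1] = (0.0000, 0.0000) + 7.9 * (0.7071, 0.7071) = (0.0000 + 5.5861, 0.0000 + 5.5861) = (5.5861, 5.5861)
link 1: phi[1] = 45 + -70 = -25 deg
  cos(-25 deg) = 0.9063, sin(-25 deg) = -0.4226
  joint[2] = (5.5861, 5.5861) + 4 * (0.9063, -0.4226) = (5.5861 + 3.6252, 5.5861 + -1.6905) = (9.2114, 3.8957)
link 2: phi[2] = 45 + -70 + -75 = -100 deg
  cos(-100 deg) = -0.1736, sin(-100 deg) = -0.9848
  joint[3] = (9.2114, 3.8957) + 4.2 * (-0.1736, -0.9848) = (9.2114 + -0.7293, 3.8957 + -4.1362) = (8.4821, -0.2405)
link 3: phi[3] = 45 + -70 + -75 + -40 = -140 deg
  cos(-140 deg) = -0.7660, sin(-140 deg) = -0.6428
  joint[4] = (8.4821, -0.2405) + 1.7 * (-0.7660, -0.6428) = (8.4821 + -1.3023, -0.2405 + -1.0927) = (7.1798, -1.3333)
End effector: (7.1798, -1.3333)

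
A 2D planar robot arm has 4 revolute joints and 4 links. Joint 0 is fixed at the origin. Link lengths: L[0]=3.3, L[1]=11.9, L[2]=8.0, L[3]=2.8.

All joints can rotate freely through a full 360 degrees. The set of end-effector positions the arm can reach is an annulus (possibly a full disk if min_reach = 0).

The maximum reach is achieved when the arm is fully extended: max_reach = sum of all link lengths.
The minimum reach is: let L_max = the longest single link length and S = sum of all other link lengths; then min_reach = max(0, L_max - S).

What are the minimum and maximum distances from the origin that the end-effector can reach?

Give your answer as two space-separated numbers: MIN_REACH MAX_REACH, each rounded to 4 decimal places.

Link lengths: [3.3, 11.9, 8.0, 2.8]
max_reach = 3.3 + 11.9 + 8 + 2.8 = 26
L_max = max([3.3, 11.9, 8.0, 2.8]) = 11.9
S (sum of others) = 26 - 11.9 = 14.1
min_reach = max(0, 11.9 - 14.1) = max(0, -2.2) = 0

Answer: 0.0000 26.0000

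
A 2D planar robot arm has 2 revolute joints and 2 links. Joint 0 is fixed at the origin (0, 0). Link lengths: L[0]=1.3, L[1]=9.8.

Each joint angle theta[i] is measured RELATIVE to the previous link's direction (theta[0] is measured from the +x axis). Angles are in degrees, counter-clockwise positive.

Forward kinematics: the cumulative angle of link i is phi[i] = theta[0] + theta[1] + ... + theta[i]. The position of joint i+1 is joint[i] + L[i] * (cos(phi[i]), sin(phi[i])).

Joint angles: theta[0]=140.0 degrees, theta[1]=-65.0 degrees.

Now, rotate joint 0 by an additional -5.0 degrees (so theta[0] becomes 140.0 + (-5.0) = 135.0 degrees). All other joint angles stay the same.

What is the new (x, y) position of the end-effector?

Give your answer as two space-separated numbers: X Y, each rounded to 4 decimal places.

joint[0] = (0.0000, 0.0000)  (base)
link 0: phi[0] = 135 = 135 deg
  cos(135 deg) = -0.7071, sin(135 deg) = 0.7071
  joint[1] = (0.0000, 0.0000) + 1.3 * (-0.7071, 0.7071) = (0.0000 + -0.9192, 0.0000 + 0.9192) = (-0.9192, 0.9192)
link 1: phi[1] = 135 + -65 = 70 deg
  cos(70 deg) = 0.3420, sin(70 deg) = 0.9397
  joint[2] = (-0.9192, 0.9192) + 9.8 * (0.3420, 0.9397) = (-0.9192 + 3.3518, 0.9192 + 9.2090) = (2.4326, 10.1282)
End effector: (2.4326, 10.1282)

Answer: 2.4326 10.1282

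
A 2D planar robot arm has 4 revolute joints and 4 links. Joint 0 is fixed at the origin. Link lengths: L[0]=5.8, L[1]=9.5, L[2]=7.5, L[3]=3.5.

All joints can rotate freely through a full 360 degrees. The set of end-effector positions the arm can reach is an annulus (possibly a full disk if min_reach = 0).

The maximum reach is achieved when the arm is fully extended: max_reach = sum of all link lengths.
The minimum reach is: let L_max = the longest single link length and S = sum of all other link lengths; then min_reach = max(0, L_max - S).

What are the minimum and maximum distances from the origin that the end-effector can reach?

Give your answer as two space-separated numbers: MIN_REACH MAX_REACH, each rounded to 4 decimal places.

Answer: 0.0000 26.3000

Derivation:
Link lengths: [5.8, 9.5, 7.5, 3.5]
max_reach = 5.8 + 9.5 + 7.5 + 3.5 = 26.3
L_max = max([5.8, 9.5, 7.5, 3.5]) = 9.5
S (sum of others) = 26.3 - 9.5 = 16.8
min_reach = max(0, 9.5 - 16.8) = max(0, -7.3) = 0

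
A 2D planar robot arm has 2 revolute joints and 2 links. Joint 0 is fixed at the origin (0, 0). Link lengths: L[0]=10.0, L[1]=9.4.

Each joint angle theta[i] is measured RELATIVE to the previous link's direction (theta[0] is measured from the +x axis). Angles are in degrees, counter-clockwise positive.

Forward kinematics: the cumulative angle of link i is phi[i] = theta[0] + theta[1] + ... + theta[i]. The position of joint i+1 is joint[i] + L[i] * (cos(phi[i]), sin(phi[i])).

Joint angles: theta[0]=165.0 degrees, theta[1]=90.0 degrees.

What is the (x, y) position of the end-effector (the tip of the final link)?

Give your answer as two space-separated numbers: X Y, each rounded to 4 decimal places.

joint[0] = (0.0000, 0.0000)  (base)
link 0: phi[0] = 165 = 165 deg
  cos(165 deg) = -0.9659, sin(165 deg) = 0.2588
  joint[1] = (0.0000, 0.0000) + 10 * (-0.9659, 0.2588) = (0.0000 + -9.6593, 0.0000 + 2.5882) = (-9.6593, 2.5882)
link 1: phi[1] = 165 + 90 = 255 deg
  cos(255 deg) = -0.2588, sin(255 deg) = -0.9659
  joint[2] = (-9.6593, 2.5882) + 9.4 * (-0.2588, -0.9659) = (-9.6593 + -2.4329, 2.5882 + -9.0797) = (-12.0922, -6.4915)
End effector: (-12.0922, -6.4915)

Answer: -12.0922 -6.4915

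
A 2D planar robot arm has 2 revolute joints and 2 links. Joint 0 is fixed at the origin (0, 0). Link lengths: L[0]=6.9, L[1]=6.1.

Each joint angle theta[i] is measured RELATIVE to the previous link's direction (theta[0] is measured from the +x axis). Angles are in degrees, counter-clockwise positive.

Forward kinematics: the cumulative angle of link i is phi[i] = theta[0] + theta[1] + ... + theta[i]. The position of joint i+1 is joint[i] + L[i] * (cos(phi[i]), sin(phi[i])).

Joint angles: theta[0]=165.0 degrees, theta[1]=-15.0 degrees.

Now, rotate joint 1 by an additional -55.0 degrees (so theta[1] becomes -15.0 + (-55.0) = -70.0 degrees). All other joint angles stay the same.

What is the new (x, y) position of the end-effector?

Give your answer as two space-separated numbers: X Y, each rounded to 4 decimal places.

Answer: -7.1965 7.8626

Derivation:
joint[0] = (0.0000, 0.0000)  (base)
link 0: phi[0] = 165 = 165 deg
  cos(165 deg) = -0.9659, sin(165 deg) = 0.2588
  joint[1] = (0.0000, 0.0000) + 6.9 * (-0.9659, 0.2588) = (0.0000 + -6.6649, 0.0000 + 1.7859) = (-6.6649, 1.7859)
link 1: phi[1] = 165 + -70 = 95 deg
  cos(95 deg) = -0.0872, sin(95 deg) = 0.9962
  joint[2] = (-6.6649, 1.7859) + 6.1 * (-0.0872, 0.9962) = (-6.6649 + -0.5317, 1.7859 + 6.0768) = (-7.1965, 7.8626)
End effector: (-7.1965, 7.8626)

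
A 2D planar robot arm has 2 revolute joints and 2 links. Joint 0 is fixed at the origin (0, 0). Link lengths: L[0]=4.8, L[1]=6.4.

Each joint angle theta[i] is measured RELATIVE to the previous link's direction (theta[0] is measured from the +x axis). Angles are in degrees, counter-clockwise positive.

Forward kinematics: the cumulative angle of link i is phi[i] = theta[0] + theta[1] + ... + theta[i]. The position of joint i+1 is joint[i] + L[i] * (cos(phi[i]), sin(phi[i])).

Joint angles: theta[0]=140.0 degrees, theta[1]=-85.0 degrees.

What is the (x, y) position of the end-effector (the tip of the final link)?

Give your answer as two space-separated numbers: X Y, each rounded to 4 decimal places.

Answer: -0.0061 8.3280

Derivation:
joint[0] = (0.0000, 0.0000)  (base)
link 0: phi[0] = 140 = 140 deg
  cos(140 deg) = -0.7660, sin(140 deg) = 0.6428
  joint[1] = (0.0000, 0.0000) + 4.8 * (-0.7660, 0.6428) = (0.0000 + -3.6770, 0.0000 + 3.0854) = (-3.6770, 3.0854)
link 1: phi[1] = 140 + -85 = 55 deg
  cos(55 deg) = 0.5736, sin(55 deg) = 0.8192
  joint[2] = (-3.6770, 3.0854) + 6.4 * (0.5736, 0.8192) = (-3.6770 + 3.6709, 3.0854 + 5.2426) = (-0.0061, 8.3280)
End effector: (-0.0061, 8.3280)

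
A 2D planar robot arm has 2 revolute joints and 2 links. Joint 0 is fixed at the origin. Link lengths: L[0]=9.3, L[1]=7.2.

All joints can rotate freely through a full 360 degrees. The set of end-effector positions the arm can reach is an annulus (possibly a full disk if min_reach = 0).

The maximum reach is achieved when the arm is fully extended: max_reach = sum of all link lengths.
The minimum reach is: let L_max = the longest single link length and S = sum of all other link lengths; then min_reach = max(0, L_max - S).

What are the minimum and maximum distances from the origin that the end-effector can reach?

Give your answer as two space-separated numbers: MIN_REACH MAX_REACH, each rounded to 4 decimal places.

Link lengths: [9.3, 7.2]
max_reach = 9.3 + 7.2 = 16.5
L_max = max([9.3, 7.2]) = 9.3
S (sum of others) = 16.5 - 9.3 = 7.2
min_reach = max(0, 9.3 - 7.2) = max(0, 2.1) = 2.1

Answer: 2.1000 16.5000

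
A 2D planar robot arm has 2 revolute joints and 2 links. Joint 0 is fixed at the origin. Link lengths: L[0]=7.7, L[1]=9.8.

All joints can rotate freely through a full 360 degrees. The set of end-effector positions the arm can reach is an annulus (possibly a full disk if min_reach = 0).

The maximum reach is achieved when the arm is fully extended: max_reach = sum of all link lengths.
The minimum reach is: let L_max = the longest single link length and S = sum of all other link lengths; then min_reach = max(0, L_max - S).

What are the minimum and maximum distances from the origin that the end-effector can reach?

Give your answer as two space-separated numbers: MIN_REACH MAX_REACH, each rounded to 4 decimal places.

Link lengths: [7.7, 9.8]
max_reach = 7.7 + 9.8 = 17.5
L_max = max([7.7, 9.8]) = 9.8
S (sum of others) = 17.5 - 9.8 = 7.7
min_reach = max(0, 9.8 - 7.7) = max(0, 2.1) = 2.1

Answer: 2.1000 17.5000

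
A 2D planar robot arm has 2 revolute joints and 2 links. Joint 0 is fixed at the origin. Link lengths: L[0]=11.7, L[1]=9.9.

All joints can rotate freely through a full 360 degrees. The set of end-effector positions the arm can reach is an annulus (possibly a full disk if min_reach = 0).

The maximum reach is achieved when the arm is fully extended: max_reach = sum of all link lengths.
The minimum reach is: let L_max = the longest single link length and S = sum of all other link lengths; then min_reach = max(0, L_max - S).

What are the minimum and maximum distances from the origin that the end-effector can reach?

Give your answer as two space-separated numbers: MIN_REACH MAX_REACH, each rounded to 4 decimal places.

Link lengths: [11.7, 9.9]
max_reach = 11.7 + 9.9 = 21.6
L_max = max([11.7, 9.9]) = 11.7
S (sum of others) = 21.6 - 11.7 = 9.9
min_reach = max(0, 11.7 - 9.9) = max(0, 1.8) = 1.8

Answer: 1.8000 21.6000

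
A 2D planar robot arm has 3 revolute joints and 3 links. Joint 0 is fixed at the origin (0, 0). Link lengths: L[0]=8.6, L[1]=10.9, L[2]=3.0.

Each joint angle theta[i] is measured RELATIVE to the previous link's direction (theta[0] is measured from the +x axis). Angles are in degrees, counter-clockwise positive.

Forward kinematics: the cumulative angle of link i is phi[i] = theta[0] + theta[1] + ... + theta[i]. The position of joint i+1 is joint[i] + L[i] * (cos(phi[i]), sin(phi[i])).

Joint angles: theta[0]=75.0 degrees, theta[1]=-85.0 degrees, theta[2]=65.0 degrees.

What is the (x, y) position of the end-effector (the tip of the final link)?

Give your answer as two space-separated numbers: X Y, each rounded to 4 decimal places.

joint[0] = (0.0000, 0.0000)  (base)
link 0: phi[0] = 75 = 75 deg
  cos(75 deg) = 0.2588, sin(75 deg) = 0.9659
  joint[1] = (0.0000, 0.0000) + 8.6 * (0.2588, 0.9659) = (0.0000 + 2.2258, 0.0000 + 8.3070) = (2.2258, 8.3070)
link 1: phi[1] = 75 + -85 = -10 deg
  cos(-10 deg) = 0.9848, sin(-10 deg) = -0.1736
  joint[2] = (2.2258, 8.3070) + 10.9 * (0.9848, -0.1736) = (2.2258 + 10.7344, 8.3070 + -1.8928) = (12.9602, 6.4142)
link 2: phi[2] = 75 + -85 + 65 = 55 deg
  cos(55 deg) = 0.5736, sin(55 deg) = 0.8192
  joint[3] = (12.9602, 6.4142) + 3 * (0.5736, 0.8192) = (12.9602 + 1.7207, 6.4142 + 2.4575) = (14.6810, 8.8717)
End effector: (14.6810, 8.8717)

Answer: 14.6810 8.8717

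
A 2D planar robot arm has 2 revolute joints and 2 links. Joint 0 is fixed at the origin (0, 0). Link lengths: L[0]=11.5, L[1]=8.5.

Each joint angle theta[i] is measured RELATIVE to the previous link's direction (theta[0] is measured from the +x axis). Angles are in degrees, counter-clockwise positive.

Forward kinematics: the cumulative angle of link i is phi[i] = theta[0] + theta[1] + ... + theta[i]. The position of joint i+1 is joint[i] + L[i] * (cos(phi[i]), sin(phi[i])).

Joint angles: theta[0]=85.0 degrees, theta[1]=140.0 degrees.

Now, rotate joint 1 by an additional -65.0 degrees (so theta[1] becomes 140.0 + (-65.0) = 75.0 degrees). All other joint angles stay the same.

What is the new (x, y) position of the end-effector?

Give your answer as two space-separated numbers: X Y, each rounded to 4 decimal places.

joint[0] = (0.0000, 0.0000)  (base)
link 0: phi[0] = 85 = 85 deg
  cos(85 deg) = 0.0872, sin(85 deg) = 0.9962
  joint[1] = (0.0000, 0.0000) + 11.5 * (0.0872, 0.9962) = (0.0000 + 1.0023, 0.0000 + 11.4562) = (1.0023, 11.4562)
link 1: phi[1] = 85 + 75 = 160 deg
  cos(160 deg) = -0.9397, sin(160 deg) = 0.3420
  joint[2] = (1.0023, 11.4562) + 8.5 * (-0.9397, 0.3420) = (1.0023 + -7.9874, 11.4562 + 2.9072) = (-6.9851, 14.3634)
End effector: (-6.9851, 14.3634)

Answer: -6.9851 14.3634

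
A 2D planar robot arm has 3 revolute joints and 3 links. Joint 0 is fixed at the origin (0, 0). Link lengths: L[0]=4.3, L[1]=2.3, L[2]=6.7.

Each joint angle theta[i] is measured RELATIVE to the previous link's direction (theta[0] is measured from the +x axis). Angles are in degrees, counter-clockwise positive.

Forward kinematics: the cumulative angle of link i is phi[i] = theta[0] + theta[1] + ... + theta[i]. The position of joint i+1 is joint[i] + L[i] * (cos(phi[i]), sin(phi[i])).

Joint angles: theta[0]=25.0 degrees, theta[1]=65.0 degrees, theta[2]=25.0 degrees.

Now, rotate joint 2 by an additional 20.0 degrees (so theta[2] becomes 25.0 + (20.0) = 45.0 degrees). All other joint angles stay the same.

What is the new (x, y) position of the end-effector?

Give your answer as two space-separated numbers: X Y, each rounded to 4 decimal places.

joint[0] = (0.0000, 0.0000)  (base)
link 0: phi[0] = 25 = 25 deg
  cos(25 deg) = 0.9063, sin(25 deg) = 0.4226
  joint[1] = (0.0000, 0.0000) + 4.3 * (0.9063, 0.4226) = (0.0000 + 3.8971, 0.0000 + 1.8173) = (3.8971, 1.8173)
link 1: phi[1] = 25 + 65 = 90 deg
  cos(90 deg) = 0.0000, sin(90 deg) = 1.0000
  joint[2] = (3.8971, 1.8173) + 2.3 * (0.0000, 1.0000) = (3.8971 + 0.0000, 1.8173 + 2.3000) = (3.8971, 4.1173)
link 2: phi[2] = 25 + 65 + 45 = 135 deg
  cos(135 deg) = -0.7071, sin(135 deg) = 0.7071
  joint[3] = (3.8971, 4.1173) + 6.7 * (-0.7071, 0.7071) = (3.8971 + -4.7376, 4.1173 + 4.7376) = (-0.8405, 8.8549)
End effector: (-0.8405, 8.8549)

Answer: -0.8405 8.8549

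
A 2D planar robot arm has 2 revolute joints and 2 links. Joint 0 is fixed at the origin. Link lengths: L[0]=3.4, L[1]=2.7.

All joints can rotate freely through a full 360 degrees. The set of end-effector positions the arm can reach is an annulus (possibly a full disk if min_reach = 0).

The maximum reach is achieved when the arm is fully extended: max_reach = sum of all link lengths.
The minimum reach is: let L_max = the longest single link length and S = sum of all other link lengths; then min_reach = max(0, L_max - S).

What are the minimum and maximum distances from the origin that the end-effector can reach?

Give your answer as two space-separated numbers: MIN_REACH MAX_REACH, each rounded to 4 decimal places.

Answer: 0.7000 6.1000

Derivation:
Link lengths: [3.4, 2.7]
max_reach = 3.4 + 2.7 = 6.1
L_max = max([3.4, 2.7]) = 3.4
S (sum of others) = 6.1 - 3.4 = 2.7
min_reach = max(0, 3.4 - 2.7) = max(0, 0.7) = 0.7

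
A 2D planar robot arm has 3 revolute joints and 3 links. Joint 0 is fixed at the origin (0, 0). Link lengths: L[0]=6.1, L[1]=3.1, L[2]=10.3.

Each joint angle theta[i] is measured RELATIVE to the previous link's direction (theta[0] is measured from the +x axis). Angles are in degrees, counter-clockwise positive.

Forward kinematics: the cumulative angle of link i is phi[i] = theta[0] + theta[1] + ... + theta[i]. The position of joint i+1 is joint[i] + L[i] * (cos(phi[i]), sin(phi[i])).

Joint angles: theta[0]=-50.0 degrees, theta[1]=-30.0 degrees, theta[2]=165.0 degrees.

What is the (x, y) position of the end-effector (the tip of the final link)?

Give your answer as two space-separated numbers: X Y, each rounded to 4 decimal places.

joint[0] = (0.0000, 0.0000)  (base)
link 0: phi[0] = -50 = -50 deg
  cos(-50 deg) = 0.6428, sin(-50 deg) = -0.7660
  joint[1] = (0.0000, 0.0000) + 6.1 * (0.6428, -0.7660) = (0.0000 + 3.9210, 0.0000 + -4.6729) = (3.9210, -4.6729)
link 1: phi[1] = -50 + -30 = -80 deg
  cos(-80 deg) = 0.1736, sin(-80 deg) = -0.9848
  joint[2] = (3.9210, -4.6729) + 3.1 * (0.1736, -0.9848) = (3.9210 + 0.5383, -4.6729 + -3.0529) = (4.4593, -7.7258)
link 2: phi[2] = -50 + -30 + 165 = 85 deg
  cos(85 deg) = 0.0872, sin(85 deg) = 0.9962
  joint[3] = (4.4593, -7.7258) + 10.3 * (0.0872, 0.9962) = (4.4593 + 0.8977, -7.7258 + 10.2608) = (5.3570, 2.5350)
End effector: (5.3570, 2.5350)

Answer: 5.3570 2.5350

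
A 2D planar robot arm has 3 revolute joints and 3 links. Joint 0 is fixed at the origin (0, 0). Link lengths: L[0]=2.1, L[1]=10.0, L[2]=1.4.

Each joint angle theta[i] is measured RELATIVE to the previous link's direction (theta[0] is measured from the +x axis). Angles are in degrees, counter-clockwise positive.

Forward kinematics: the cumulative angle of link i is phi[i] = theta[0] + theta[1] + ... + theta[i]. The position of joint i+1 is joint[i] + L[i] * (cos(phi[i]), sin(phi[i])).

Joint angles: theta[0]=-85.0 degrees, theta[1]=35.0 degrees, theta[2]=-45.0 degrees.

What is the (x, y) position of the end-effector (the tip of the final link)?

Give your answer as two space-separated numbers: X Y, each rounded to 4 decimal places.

Answer: 6.4889 -11.1471

Derivation:
joint[0] = (0.0000, 0.0000)  (base)
link 0: phi[0] = -85 = -85 deg
  cos(-85 deg) = 0.0872, sin(-85 deg) = -0.9962
  joint[1] = (0.0000, 0.0000) + 2.1 * (0.0872, -0.9962) = (0.0000 + 0.1830, 0.0000 + -2.0920) = (0.1830, -2.0920)
link 1: phi[1] = -85 + 35 = -50 deg
  cos(-50 deg) = 0.6428, sin(-50 deg) = -0.7660
  joint[2] = (0.1830, -2.0920) + 10 * (0.6428, -0.7660) = (0.1830 + 6.4279, -2.0920 + -7.6604) = (6.6109, -9.7525)
link 2: phi[2] = -85 + 35 + -45 = -95 deg
  cos(-95 deg) = -0.0872, sin(-95 deg) = -0.9962
  joint[3] = (6.6109, -9.7525) + 1.4 * (-0.0872, -0.9962) = (6.6109 + -0.1220, -9.7525 + -1.3947) = (6.4889, -11.1471)
End effector: (6.4889, -11.1471)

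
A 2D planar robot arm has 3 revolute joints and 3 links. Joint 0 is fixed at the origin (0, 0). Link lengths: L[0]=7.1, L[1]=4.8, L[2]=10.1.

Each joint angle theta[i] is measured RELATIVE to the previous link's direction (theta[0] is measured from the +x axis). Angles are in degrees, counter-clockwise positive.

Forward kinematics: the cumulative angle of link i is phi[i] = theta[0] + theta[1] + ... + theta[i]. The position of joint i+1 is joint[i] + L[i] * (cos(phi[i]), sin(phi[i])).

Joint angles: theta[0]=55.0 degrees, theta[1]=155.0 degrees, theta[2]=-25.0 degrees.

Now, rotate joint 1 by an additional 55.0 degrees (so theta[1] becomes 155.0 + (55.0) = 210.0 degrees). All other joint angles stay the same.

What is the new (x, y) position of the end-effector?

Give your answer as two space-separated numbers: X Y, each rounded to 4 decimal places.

Answer: -1.3960 -7.7126

Derivation:
joint[0] = (0.0000, 0.0000)  (base)
link 0: phi[0] = 55 = 55 deg
  cos(55 deg) = 0.5736, sin(55 deg) = 0.8192
  joint[1] = (0.0000, 0.0000) + 7.1 * (0.5736, 0.8192) = (0.0000 + 4.0724, 0.0000 + 5.8160) = (4.0724, 5.8160)
link 1: phi[1] = 55 + 210 = 265 deg
  cos(265 deg) = -0.0872, sin(265 deg) = -0.9962
  joint[2] = (4.0724, 5.8160) + 4.8 * (-0.0872, -0.9962) = (4.0724 + -0.4183, 5.8160 + -4.7817) = (3.6540, 1.0342)
link 2: phi[2] = 55 + 210 + -25 = 240 deg
  cos(240 deg) = -0.5000, sin(240 deg) = -0.8660
  joint[3] = (3.6540, 1.0342) + 10.1 * (-0.5000, -0.8660) = (3.6540 + -5.0500, 1.0342 + -8.7469) = (-1.3960, -7.7126)
End effector: (-1.3960, -7.7126)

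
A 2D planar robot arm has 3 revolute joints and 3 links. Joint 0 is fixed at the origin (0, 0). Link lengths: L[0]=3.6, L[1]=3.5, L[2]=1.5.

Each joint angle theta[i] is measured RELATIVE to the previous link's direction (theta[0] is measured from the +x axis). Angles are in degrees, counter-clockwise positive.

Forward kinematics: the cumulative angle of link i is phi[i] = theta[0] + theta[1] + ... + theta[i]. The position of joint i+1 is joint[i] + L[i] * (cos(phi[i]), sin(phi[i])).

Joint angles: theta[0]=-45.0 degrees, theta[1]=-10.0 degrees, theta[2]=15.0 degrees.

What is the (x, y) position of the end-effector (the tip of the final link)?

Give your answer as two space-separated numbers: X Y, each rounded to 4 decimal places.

joint[0] = (0.0000, 0.0000)  (base)
link 0: phi[0] = -45 = -45 deg
  cos(-45 deg) = 0.7071, sin(-45 deg) = -0.7071
  joint[1] = (0.0000, 0.0000) + 3.6 * (0.7071, -0.7071) = (0.0000 + 2.5456, 0.0000 + -2.5456) = (2.5456, -2.5456)
link 1: phi[1] = -45 + -10 = -55 deg
  cos(-55 deg) = 0.5736, sin(-55 deg) = -0.8192
  joint[2] = (2.5456, -2.5456) + 3.5 * (0.5736, -0.8192) = (2.5456 + 2.0075, -2.5456 + -2.8670) = (4.5531, -5.4126)
link 2: phi[2] = -45 + -10 + 15 = -40 deg
  cos(-40 deg) = 0.7660, sin(-40 deg) = -0.6428
  joint[3] = (4.5531, -5.4126) + 1.5 * (0.7660, -0.6428) = (4.5531 + 1.1491, -5.4126 + -0.9642) = (5.7022, -6.3768)
End effector: (5.7022, -6.3768)

Answer: 5.7022 -6.3768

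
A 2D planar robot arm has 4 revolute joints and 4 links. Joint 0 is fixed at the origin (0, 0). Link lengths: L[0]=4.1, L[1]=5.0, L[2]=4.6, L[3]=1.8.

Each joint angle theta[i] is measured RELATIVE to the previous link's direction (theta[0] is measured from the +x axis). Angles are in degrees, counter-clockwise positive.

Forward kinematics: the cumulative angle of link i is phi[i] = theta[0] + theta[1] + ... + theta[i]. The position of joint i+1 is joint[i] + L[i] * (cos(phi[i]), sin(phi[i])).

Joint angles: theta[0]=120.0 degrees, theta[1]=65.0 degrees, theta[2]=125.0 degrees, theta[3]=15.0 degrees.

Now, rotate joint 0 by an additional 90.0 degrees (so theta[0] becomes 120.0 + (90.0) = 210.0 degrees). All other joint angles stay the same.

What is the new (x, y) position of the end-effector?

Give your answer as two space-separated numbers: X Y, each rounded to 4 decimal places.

Answer: 1.4413 -2.5997

Derivation:
joint[0] = (0.0000, 0.0000)  (base)
link 0: phi[0] = 210 = 210 deg
  cos(210 deg) = -0.8660, sin(210 deg) = -0.5000
  joint[1] = (0.0000, 0.0000) + 4.1 * (-0.8660, -0.5000) = (0.0000 + -3.5507, 0.0000 + -2.0500) = (-3.5507, -2.0500)
link 1: phi[1] = 210 + 65 = 275 deg
  cos(275 deg) = 0.0872, sin(275 deg) = -0.9962
  joint[2] = (-3.5507, -2.0500) + 5 * (0.0872, -0.9962) = (-3.5507 + 0.4358, -2.0500 + -4.9810) = (-3.1149, -7.0310)
link 2: phi[2] = 210 + 65 + 125 = 400 deg
  cos(400 deg) = 0.7660, sin(400 deg) = 0.6428
  joint[3] = (-3.1149, -7.0310) + 4.6 * (0.7660, 0.6428) = (-3.1149 + 3.5238, -7.0310 + 2.9568) = (0.4089, -4.0742)
link 3: phi[3] = 210 + 65 + 125 + 15 = 415 deg
  cos(415 deg) = 0.5736, sin(415 deg) = 0.8192
  joint[4] = (0.4089, -4.0742) + 1.8 * (0.5736, 0.8192) = (0.4089 + 1.0324, -4.0742 + 1.4745) = (1.4413, -2.5997)
End effector: (1.4413, -2.5997)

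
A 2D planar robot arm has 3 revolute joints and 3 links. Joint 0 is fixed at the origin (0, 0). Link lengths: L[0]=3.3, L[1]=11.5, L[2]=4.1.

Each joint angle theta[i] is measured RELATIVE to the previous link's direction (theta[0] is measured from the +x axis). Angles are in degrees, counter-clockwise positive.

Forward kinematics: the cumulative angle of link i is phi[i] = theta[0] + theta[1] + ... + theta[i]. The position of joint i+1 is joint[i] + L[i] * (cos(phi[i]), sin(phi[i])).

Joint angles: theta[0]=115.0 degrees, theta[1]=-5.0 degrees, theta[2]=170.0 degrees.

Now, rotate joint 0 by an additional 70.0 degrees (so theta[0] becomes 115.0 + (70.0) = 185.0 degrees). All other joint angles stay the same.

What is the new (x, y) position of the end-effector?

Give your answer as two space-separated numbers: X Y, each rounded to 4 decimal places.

joint[0] = (0.0000, 0.0000)  (base)
link 0: phi[0] = 185 = 185 deg
  cos(185 deg) = -0.9962, sin(185 deg) = -0.0872
  joint[1] = (0.0000, 0.0000) + 3.3 * (-0.9962, -0.0872) = (0.0000 + -3.2874, 0.0000 + -0.2876) = (-3.2874, -0.2876)
link 1: phi[1] = 185 + -5 = 180 deg
  cos(180 deg) = -1.0000, sin(180 deg) = 0.0000
  joint[2] = (-3.2874, -0.2876) + 11.5 * (-1.0000, 0.0000) = (-3.2874 + -11.5000, -0.2876 + 0.0000) = (-14.7874, -0.2876)
link 2: phi[2] = 185 + -5 + 170 = 350 deg
  cos(350 deg) = 0.9848, sin(350 deg) = -0.1736
  joint[3] = (-14.7874, -0.2876) + 4.1 * (0.9848, -0.1736) = (-14.7874 + 4.0377, -0.2876 + -0.7120) = (-10.7497, -0.9996)
End effector: (-10.7497, -0.9996)

Answer: -10.7497 -0.9996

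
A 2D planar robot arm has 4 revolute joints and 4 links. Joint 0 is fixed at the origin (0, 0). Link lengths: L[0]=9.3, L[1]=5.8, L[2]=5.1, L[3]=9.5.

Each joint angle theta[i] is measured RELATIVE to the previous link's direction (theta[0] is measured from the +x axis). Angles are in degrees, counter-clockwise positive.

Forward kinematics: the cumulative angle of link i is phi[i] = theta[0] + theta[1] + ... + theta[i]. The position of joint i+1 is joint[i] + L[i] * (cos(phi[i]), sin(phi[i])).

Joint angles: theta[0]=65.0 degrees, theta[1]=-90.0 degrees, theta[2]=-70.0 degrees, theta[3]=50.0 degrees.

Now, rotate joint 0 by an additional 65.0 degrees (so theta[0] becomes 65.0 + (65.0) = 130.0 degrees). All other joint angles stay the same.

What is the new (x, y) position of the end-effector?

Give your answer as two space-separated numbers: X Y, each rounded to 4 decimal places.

joint[0] = (0.0000, 0.0000)  (base)
link 0: phi[0] = 130 = 130 deg
  cos(130 deg) = -0.6428, sin(130 deg) = 0.7660
  joint[1] = (0.0000, 0.0000) + 9.3 * (-0.6428, 0.7660) = (0.0000 + -5.9779, 0.0000 + 7.1242) = (-5.9779, 7.1242)
link 1: phi[1] = 130 + -90 = 40 deg
  cos(40 deg) = 0.7660, sin(40 deg) = 0.6428
  joint[2] = (-5.9779, 7.1242) + 5.8 * (0.7660, 0.6428) = (-5.9779 + 4.4431, 7.1242 + 3.7282) = (-1.5349, 10.8524)
link 2: phi[2] = 130 + -90 + -70 = -30 deg
  cos(-30 deg) = 0.8660, sin(-30 deg) = -0.5000
  joint[3] = (-1.5349, 10.8524) + 5.1 * (0.8660, -0.5000) = (-1.5349 + 4.4167, 10.8524 + -2.5500) = (2.8819, 8.3024)
link 3: phi[3] = 130 + -90 + -70 + 50 = 20 deg
  cos(20 deg) = 0.9397, sin(20 deg) = 0.3420
  joint[4] = (2.8819, 8.3024) + 9.5 * (0.9397, 0.3420) = (2.8819 + 8.9271, 8.3024 + 3.2492) = (11.8089, 11.5516)
End effector: (11.8089, 11.5516)

Answer: 11.8089 11.5516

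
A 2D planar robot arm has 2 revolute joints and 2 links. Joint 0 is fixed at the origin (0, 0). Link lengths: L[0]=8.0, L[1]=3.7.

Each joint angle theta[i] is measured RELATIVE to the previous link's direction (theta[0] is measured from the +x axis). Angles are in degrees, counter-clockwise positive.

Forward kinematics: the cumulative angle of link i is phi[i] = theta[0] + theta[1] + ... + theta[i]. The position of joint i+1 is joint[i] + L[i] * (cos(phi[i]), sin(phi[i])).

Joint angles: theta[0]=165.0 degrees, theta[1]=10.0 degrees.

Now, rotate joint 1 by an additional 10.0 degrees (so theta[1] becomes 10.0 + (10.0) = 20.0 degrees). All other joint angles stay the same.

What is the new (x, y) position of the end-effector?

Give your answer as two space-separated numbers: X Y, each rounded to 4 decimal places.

Answer: -11.4133 1.7481

Derivation:
joint[0] = (0.0000, 0.0000)  (base)
link 0: phi[0] = 165 = 165 deg
  cos(165 deg) = -0.9659, sin(165 deg) = 0.2588
  joint[1] = (0.0000, 0.0000) + 8 * (-0.9659, 0.2588) = (0.0000 + -7.7274, 0.0000 + 2.0706) = (-7.7274, 2.0706)
link 1: phi[1] = 165 + 20 = 185 deg
  cos(185 deg) = -0.9962, sin(185 deg) = -0.0872
  joint[2] = (-7.7274, 2.0706) + 3.7 * (-0.9962, -0.0872) = (-7.7274 + -3.6859, 2.0706 + -0.3225) = (-11.4133, 1.7481)
End effector: (-11.4133, 1.7481)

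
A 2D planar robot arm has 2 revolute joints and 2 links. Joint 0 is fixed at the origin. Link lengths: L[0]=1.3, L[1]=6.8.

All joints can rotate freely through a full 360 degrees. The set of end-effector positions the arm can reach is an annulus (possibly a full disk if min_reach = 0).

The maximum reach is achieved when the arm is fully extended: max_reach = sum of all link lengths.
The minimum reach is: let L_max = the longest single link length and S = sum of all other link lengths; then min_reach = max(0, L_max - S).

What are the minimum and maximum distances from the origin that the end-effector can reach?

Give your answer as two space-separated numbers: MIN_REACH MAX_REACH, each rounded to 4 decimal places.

Link lengths: [1.3, 6.8]
max_reach = 1.3 + 6.8 = 8.1
L_max = max([1.3, 6.8]) = 6.8
S (sum of others) = 8.1 - 6.8 = 1.3
min_reach = max(0, 6.8 - 1.3) = max(0, 5.5) = 5.5

Answer: 5.5000 8.1000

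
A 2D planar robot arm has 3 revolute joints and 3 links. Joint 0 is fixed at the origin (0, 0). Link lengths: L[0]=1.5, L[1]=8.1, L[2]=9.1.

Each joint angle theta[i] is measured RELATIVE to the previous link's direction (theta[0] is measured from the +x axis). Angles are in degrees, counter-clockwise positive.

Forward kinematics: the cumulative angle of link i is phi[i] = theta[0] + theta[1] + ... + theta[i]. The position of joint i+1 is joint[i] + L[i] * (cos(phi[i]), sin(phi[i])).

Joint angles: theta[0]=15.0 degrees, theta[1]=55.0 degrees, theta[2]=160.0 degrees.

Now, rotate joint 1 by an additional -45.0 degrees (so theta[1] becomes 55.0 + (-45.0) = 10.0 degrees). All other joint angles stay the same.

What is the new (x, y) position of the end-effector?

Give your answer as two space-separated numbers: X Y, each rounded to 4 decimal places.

Answer: -0.2754 3.0183

Derivation:
joint[0] = (0.0000, 0.0000)  (base)
link 0: phi[0] = 15 = 15 deg
  cos(15 deg) = 0.9659, sin(15 deg) = 0.2588
  joint[1] = (0.0000, 0.0000) + 1.5 * (0.9659, 0.2588) = (0.0000 + 1.4489, 0.0000 + 0.3882) = (1.4489, 0.3882)
link 1: phi[1] = 15 + 10 = 25 deg
  cos(25 deg) = 0.9063, sin(25 deg) = 0.4226
  joint[2] = (1.4489, 0.3882) + 8.1 * (0.9063, 0.4226) = (1.4489 + 7.3411, 0.3882 + 3.4232) = (8.7900, 3.8114)
link 2: phi[2] = 15 + 10 + 160 = 185 deg
  cos(185 deg) = -0.9962, sin(185 deg) = -0.0872
  joint[3] = (8.7900, 3.8114) + 9.1 * (-0.9962, -0.0872) = (8.7900 + -9.0654, 3.8114 + -0.7931) = (-0.2754, 3.0183)
End effector: (-0.2754, 3.0183)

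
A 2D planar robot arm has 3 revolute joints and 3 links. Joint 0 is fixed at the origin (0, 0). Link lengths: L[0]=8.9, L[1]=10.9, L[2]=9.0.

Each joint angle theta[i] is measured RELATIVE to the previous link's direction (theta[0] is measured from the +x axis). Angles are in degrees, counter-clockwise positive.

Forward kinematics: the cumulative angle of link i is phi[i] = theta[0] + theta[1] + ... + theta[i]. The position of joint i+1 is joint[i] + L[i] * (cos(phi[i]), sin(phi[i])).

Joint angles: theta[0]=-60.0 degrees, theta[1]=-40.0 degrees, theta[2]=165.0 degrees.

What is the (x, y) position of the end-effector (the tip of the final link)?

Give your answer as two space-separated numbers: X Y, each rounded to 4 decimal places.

Answer: 6.3608 -10.2853

Derivation:
joint[0] = (0.0000, 0.0000)  (base)
link 0: phi[0] = -60 = -60 deg
  cos(-60 deg) = 0.5000, sin(-60 deg) = -0.8660
  joint[1] = (0.0000, 0.0000) + 8.9 * (0.5000, -0.8660) = (0.0000 + 4.4500, 0.0000 + -7.7076) = (4.4500, -7.7076)
link 1: phi[1] = -60 + -40 = -100 deg
  cos(-100 deg) = -0.1736, sin(-100 deg) = -0.9848
  joint[2] = (4.4500, -7.7076) + 10.9 * (-0.1736, -0.9848) = (4.4500 + -1.8928, -7.7076 + -10.7344) = (2.5572, -18.4420)
link 2: phi[2] = -60 + -40 + 165 = 65 deg
  cos(65 deg) = 0.4226, sin(65 deg) = 0.9063
  joint[3] = (2.5572, -18.4420) + 9 * (0.4226, 0.9063) = (2.5572 + 3.8036, -18.4420 + 8.1568) = (6.3608, -10.2853)
End effector: (6.3608, -10.2853)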